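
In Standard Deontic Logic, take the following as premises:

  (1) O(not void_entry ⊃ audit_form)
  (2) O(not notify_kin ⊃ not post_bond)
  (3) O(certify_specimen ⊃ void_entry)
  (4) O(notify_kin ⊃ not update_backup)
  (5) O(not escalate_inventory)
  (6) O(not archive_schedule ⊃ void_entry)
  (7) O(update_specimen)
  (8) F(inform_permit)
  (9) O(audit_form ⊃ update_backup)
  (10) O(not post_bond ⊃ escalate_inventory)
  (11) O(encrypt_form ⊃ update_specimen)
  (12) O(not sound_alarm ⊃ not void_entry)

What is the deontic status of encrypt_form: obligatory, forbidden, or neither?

Premise 11 is O(encrypt_form ⊃ update_specimen); even if O(update_specimen) held, inferring O(encrypt_form) would be affirming the consequent — invalid.
No premise or chain of K-axiom applications forces O(encrypt_form), and none forces O(not encrypt_form). So encrypt_form is neither obligatory nor forbidden under these norms.

Neither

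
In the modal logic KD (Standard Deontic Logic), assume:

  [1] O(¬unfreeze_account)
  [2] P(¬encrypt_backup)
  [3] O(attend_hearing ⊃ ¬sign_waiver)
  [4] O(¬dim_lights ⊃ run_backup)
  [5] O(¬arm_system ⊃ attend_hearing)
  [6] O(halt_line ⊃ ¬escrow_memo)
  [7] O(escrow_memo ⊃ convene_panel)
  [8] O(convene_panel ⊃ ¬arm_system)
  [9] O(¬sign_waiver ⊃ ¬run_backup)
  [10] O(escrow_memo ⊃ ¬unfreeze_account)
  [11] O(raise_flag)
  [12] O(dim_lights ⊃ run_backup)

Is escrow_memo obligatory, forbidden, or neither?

Forbidden

Premises 4 and 12 are O(¬dim_lights ⊃ run_backup) and O(dim_lights ⊃ run_backup); every ideal world satisfies ¬dim_lights or dim_lights, so in either case run_backup holds — hence O(run_backup).
The contrapositive of premise 9 (O(¬sign_waiver ⊃ ¬run_backup)) is O(run_backup ⊃ sign_waiver), and O(run_backup) is already established, so O(sign_waiver).
Premise 3 is O(attend_hearing ⊃ ¬sign_waiver); contrapositively O(sign_waiver ⊃ ¬attend_hearing). Since O(sign_waiver) holds, K gives O(¬attend_hearing).
Premise 5, O(¬arm_system ⊃ attend_hearing), contraposes to O(¬attend_hearing ⊃ arm_system); with O(¬attend_hearing) we get O(arm_system).
Premise 8 is O(convene_panel ⊃ ¬arm_system); contrapositively O(arm_system ⊃ ¬convene_panel). Since O(arm_system) holds, K gives O(¬convene_panel).
Premise 7, O(escrow_memo ⊃ convene_panel), contraposes to O(¬convene_panel ⊃ ¬escrow_memo); with O(¬convene_panel) we get O(¬escrow_memo).
Premises 1, 2, 6, 10, 11 do not contribute to this derivation.
Thus O(¬escrow_memo), which is F(escrow_memo): escrow_memo is forbidden.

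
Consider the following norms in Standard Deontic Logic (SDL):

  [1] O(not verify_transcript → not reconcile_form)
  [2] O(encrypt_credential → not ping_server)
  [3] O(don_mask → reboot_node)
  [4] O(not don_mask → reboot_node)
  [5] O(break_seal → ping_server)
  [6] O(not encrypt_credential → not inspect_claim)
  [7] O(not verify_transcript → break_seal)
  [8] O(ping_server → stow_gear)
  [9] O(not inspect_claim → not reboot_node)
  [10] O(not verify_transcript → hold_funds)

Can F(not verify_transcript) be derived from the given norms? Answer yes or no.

By case analysis on not don_mask: premise 4 gives O(not don_mask → reboot_node) and premise 3 gives O(don_mask → reboot_node), so O(reboot_node) either way.
The contrapositive of premise 9 (O(not inspect_claim → not reboot_node)) is O(reboot_node → inspect_claim), and O(reboot_node) is already established, so O(inspect_claim).
Premise 6 is O(not encrypt_credential → not inspect_claim); contrapositively O(inspect_claim → encrypt_credential). Since O(inspect_claim) holds, K gives O(encrypt_credential).
From O(encrypt_credential) and premise 2, O(encrypt_credential → not ping_server), we obtain O(not ping_server).
Premise 5 is O(break_seal → ping_server); contrapositively O(not ping_server → not break_seal). Since O(not ping_server) holds, K gives O(not break_seal).
The contrapositive of premise 7 (O(not verify_transcript → break_seal)) is O(not break_seal → verify_transcript), and O(not break_seal) is already established, so O(verify_transcript).
Premises 1, 8, 10 do not contribute to this derivation.
So O(verify_transcript) holds, i.e. F(not verify_transcript). The claim follows.

Yes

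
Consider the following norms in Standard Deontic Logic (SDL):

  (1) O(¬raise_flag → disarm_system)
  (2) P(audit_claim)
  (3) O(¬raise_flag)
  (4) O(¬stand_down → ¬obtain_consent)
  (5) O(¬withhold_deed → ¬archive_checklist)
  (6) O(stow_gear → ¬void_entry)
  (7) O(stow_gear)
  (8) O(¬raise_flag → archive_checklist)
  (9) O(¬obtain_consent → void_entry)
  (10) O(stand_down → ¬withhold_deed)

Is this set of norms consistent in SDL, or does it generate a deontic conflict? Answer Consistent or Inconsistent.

Premise 7 states O(stow_gear) outright.
From O(stow_gear) and premise 6, O(stow_gear → ¬void_entry), we obtain O(¬void_entry).
Premise 9, O(¬obtain_consent → void_entry), contraposes to O(¬void_entry → obtain_consent); with O(¬void_entry) we get O(obtain_consent).
Premise 4 is O(¬stand_down → ¬obtain_consent); contrapositively O(obtain_consent → stand_down). Since O(obtain_consent) holds, K gives O(stand_down).
Premise 10 is O(stand_down → ¬withhold_deed); since O(stand_down), deontic closure gives O(¬withhold_deed).
From O(¬withhold_deed) and premise 5, O(¬withhold_deed → ¬archive_checklist), we obtain O(¬archive_checklist).
Premise 8 is O(¬raise_flag → archive_checklist); contrapositively O(¬archive_checklist → raise_flag). Since O(¬archive_checklist) holds, K gives O(raise_flag).
However, premise 3 gives O(¬raise_flag).
We now have both O(raise_flag) and O(¬raise_flag) — raise_flag is simultaneously obligatory and forbidden, violating the D-axiom.

Inconsistent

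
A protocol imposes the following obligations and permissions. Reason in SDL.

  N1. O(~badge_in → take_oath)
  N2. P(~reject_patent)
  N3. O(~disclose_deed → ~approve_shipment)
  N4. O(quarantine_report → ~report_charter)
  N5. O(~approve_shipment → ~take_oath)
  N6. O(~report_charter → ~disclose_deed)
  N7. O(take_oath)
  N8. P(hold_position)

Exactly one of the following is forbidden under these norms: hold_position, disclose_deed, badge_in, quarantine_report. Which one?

From premise 7 we have O(take_oath).
Premise 5 is O(~approve_shipment → ~take_oath); contrapositively O(take_oath → approve_shipment). Since O(take_oath) holds, K gives O(approve_shipment).
The contrapositive of premise 3 (O(~disclose_deed → ~approve_shipment)) is O(approve_shipment → disclose_deed), and O(approve_shipment) is already established, so O(disclose_deed).
Premise 6 is O(~report_charter → ~disclose_deed); contrapositively O(disclose_deed → report_charter). Since O(disclose_deed) holds, K gives O(report_charter).
Premise 4 is O(quarantine_report → ~report_charter); contrapositively O(report_charter → ~quarantine_report). Since O(report_charter) holds, K gives O(~quarantine_report).
So O(~quarantine_report) holds, i.e. quarantine_report is forbidden. None of the other listed options is forbidden under the premises.

quarantine_report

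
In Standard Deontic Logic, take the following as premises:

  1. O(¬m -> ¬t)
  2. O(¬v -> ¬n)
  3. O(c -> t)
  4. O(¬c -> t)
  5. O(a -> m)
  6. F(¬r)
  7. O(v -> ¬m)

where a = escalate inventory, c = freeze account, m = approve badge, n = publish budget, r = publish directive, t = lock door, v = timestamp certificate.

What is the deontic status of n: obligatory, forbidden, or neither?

By case analysis on ¬c: premise 4 gives O(¬c -> t) and premise 3 gives O(c -> t), so O(t) either way.
Premise 1 is O(¬m -> ¬t); contrapositively O(t -> m). Since O(t) holds, K gives O(m).
The contrapositive of premise 7 (O(v -> ¬m)) is O(m -> ¬v), and O(m) is already established, so O(¬v).
Applying K to premise 2 (O(¬v -> ¬n)) and O(¬v) yields O(¬n).
Premises 5, 6 do not contribute to this derivation.
Thus O(¬n), which is F(n): n is forbidden.

Forbidden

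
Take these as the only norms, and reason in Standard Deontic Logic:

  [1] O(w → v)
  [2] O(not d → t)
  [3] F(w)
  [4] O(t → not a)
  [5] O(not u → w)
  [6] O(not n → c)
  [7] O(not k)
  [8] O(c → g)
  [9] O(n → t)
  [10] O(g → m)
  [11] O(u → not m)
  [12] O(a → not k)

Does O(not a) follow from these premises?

Yes

F(w) at premise 3 means O(not w).
The contrapositive of premise 5 (O(not u → w)) is O(not w → u), and O(not w) is already established, so O(u).
Applying K to premise 11 (O(u → not m)) and O(u) yields O(not m).
The contrapositive of premise 10 (O(g → m)) is O(not m → not g), and O(not m) is already established, so O(not g).
Premise 8, O(c → g), contraposes to O(not g → not c); with O(not g) we get O(not c).
Premise 6, O(not n → c), contraposes to O(not c → n); with O(not c) we get O(n).
Applying K to premise 9 (O(n → t)) and O(n) yields O(t).
Applying K to premise 4 (O(t → not a)) and O(t) yields O(not a).
Premises 1, 2, 7, 12 do not contribute to this derivation.
So O(not a) follows.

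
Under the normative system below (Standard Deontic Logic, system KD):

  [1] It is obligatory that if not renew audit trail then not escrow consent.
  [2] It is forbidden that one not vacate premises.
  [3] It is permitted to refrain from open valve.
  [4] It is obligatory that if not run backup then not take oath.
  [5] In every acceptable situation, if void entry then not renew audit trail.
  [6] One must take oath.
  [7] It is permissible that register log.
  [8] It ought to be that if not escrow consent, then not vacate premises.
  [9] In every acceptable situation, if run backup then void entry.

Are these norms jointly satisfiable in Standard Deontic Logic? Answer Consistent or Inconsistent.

From premise 6 we have O(take_oath).
The contrapositive of premise 4 (O(¬run_backup → ¬take_oath)) is O(take_oath → run_backup), and O(take_oath) is already established, so O(run_backup).
From O(run_backup) and premise 9, O(run_backup → void_entry), we obtain O(void_entry).
Applying K to premise 5 (O(void_entry → ¬renew_audit_trail)) and O(void_entry) yields O(¬renew_audit_trail).
From O(¬renew_audit_trail) and premise 1, O(¬renew_audit_trail → ¬escrow_consent), we obtain O(¬escrow_consent).
From O(¬escrow_consent) and premise 8, O(¬escrow_consent → ¬vacate_premises), we obtain O(¬vacate_premises).
Yet premise 2 is F(¬vacate_premises), i.e. O(vacate_premises).
We now have both O(¬vacate_premises) and O(vacate_premises) — vacate_premises is simultaneously obligatory and forbidden, violating the D-axiom.

Inconsistent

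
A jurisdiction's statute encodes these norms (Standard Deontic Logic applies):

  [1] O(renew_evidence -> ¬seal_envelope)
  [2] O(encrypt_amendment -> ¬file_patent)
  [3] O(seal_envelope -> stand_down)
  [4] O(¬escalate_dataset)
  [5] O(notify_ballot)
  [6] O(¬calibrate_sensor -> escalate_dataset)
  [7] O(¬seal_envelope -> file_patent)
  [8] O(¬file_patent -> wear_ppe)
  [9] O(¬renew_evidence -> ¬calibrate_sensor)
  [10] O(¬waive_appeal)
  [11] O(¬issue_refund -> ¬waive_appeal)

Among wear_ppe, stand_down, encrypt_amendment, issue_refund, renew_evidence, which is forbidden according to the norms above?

encrypt_amendment

Premise 4 states O(¬escalate_dataset) outright.
Premise 6 is O(¬calibrate_sensor -> escalate_dataset); contrapositively O(¬escalate_dataset -> calibrate_sensor). Since O(¬escalate_dataset) holds, K gives O(calibrate_sensor).
The contrapositive of premise 9 (O(¬renew_evidence -> ¬calibrate_sensor)) is O(calibrate_sensor -> renew_evidence), and O(calibrate_sensor) is already established, so O(renew_evidence).
With premise 1, O(renew_evidence -> ¬seal_envelope), the K-axiom yields O(¬seal_envelope).
Premise 7 is O(¬seal_envelope -> file_patent); since O(¬seal_envelope), deontic closure gives O(file_patent).
Premise 2 is O(encrypt_amendment -> ¬file_patent); contrapositively O(file_patent -> ¬encrypt_amendment). Since O(file_patent) holds, K gives O(¬encrypt_amendment).
So O(¬encrypt_amendment) holds, i.e. encrypt_amendment is forbidden. None of the other listed options is forbidden under the premises.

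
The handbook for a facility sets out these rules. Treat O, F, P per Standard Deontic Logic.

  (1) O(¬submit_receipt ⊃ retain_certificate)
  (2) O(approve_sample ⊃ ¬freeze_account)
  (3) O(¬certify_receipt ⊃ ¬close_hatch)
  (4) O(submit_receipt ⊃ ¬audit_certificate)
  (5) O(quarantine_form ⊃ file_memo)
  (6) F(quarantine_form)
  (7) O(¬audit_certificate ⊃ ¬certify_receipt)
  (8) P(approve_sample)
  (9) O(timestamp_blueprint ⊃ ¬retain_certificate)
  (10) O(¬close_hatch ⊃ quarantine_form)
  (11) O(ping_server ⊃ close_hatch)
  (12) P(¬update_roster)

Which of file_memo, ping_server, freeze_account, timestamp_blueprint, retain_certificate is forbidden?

timestamp_blueprint

Premise 6, F(quarantine_form), is equivalent to O(¬quarantine_form).
Premise 10 is O(¬close_hatch ⊃ quarantine_form); contrapositively O(¬quarantine_form ⊃ close_hatch). Since O(¬quarantine_form) holds, K gives O(close_hatch).
Premise 3 is O(¬certify_receipt ⊃ ¬close_hatch); contrapositively O(close_hatch ⊃ certify_receipt). Since O(close_hatch) holds, K gives O(certify_receipt).
Premise 7, O(¬audit_certificate ⊃ ¬certify_receipt), contraposes to O(certify_receipt ⊃ audit_certificate); with O(certify_receipt) we get O(audit_certificate).
The contrapositive of premise 4 (O(submit_receipt ⊃ ¬audit_certificate)) is O(audit_certificate ⊃ ¬submit_receipt), and O(audit_certificate) is already established, so O(¬submit_receipt).
Applying K to premise 1 (O(¬submit_receipt ⊃ retain_certificate)) and O(¬submit_receipt) yields O(retain_certificate).
Premise 9, O(timestamp_blueprint ⊃ ¬retain_certificate), contraposes to O(retain_certificate ⊃ ¬timestamp_blueprint); with O(retain_certificate) we get O(¬timestamp_blueprint).
So O(¬timestamp_blueprint) holds, i.e. timestamp_blueprint is forbidden. None of the other listed options is forbidden under the premises.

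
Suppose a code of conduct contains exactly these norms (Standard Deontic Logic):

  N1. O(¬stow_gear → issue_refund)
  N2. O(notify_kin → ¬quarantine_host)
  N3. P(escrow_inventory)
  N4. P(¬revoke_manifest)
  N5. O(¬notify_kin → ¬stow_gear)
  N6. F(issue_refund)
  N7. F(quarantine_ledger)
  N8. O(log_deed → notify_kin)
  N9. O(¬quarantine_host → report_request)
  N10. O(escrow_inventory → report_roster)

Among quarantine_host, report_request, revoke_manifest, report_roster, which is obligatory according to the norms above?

report_request

Premise 6, F(issue_refund), is equivalent to O(¬issue_refund).
The contrapositive of premise 1 (O(¬stow_gear → issue_refund)) is O(¬issue_refund → stow_gear), and O(¬issue_refund) is already established, so O(stow_gear).
Premise 5, O(¬notify_kin → ¬stow_gear), contraposes to O(stow_gear → notify_kin); with O(stow_gear) we get O(notify_kin).
Premise 2 is O(notify_kin → ¬quarantine_host); since O(notify_kin), deontic closure gives O(¬quarantine_host).
Applying K to premise 9 (O(¬quarantine_host → report_request)) and O(¬quarantine_host) yields O(report_request).
So O(report_request) holds — report_request is obligatory. None of the other listed options is made obligatory by any chain of premises.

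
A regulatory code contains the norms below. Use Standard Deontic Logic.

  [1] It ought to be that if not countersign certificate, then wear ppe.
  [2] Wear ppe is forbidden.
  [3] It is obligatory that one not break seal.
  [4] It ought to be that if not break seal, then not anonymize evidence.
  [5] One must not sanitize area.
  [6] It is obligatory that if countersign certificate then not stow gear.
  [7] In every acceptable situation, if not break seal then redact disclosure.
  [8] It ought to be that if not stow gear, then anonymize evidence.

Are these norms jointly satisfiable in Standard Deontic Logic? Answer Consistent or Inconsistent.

Inconsistent

F(wear_ppe) at premise 2 means O(¬wear_ppe).
Premise 1, O(¬countersign_certificate → wear_ppe), contraposes to O(¬wear_ppe → countersign_certificate); with O(¬wear_ppe) we get O(countersign_certificate).
From O(countersign_certificate) and premise 6, O(countersign_certificate → ¬stow_gear), we obtain O(¬stow_gear).
Applying K to premise 8 (O(¬stow_gear → anonymize_evidence)) and O(¬stow_gear) yields O(anonymize_evidence).
Premise 4 is O(¬break_seal → ¬anonymize_evidence); contrapositively O(anonymize_evidence → break_seal). Since O(anonymize_evidence) holds, K gives O(break_seal).
But premise 3 directly asserts O(¬break_seal).
We now have both O(break_seal) and O(¬break_seal) — break_seal is simultaneously obligatory and forbidden, violating the D-axiom.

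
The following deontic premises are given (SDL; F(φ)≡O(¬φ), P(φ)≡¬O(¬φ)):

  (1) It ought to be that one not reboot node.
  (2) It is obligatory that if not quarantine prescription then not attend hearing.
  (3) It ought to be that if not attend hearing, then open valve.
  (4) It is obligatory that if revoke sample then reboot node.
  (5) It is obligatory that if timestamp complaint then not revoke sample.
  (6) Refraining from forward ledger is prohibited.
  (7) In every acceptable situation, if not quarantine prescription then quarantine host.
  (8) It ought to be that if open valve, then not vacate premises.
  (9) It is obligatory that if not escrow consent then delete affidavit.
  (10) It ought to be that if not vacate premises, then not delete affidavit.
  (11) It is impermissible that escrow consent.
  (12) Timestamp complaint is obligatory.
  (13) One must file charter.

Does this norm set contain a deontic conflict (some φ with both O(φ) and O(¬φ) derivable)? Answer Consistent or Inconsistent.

Consistent

Premise 4 is O(revoke_sample → reboot_node), but O(revoke_sample) is not derivable from the premises, so it does not yield O(reboot_node).
So O(reboot_node) is not derivable, and the apparent clash with O(¬reboot_node) does not arise.
A world satisfying every obligation exists (e.g. attend_hearing=true, delete_affidavit=true, escrow_consent=false, file_charter=true, forward_ledger=true, open_valve=false, quarantine_host=false, quarantine_prescription=true, reboot_node=false, revoke_sample=false, timestamp_complaint=true, vacate_premises=true); no atom is both obligatory and forbidden, so the set is consistent.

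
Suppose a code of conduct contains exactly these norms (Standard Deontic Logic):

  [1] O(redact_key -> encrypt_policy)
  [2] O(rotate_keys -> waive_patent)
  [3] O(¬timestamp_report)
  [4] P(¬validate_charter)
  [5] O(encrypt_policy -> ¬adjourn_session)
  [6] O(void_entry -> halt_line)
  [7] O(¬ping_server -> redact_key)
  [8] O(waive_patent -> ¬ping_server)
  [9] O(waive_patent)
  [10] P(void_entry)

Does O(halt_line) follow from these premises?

Premise 6 is O(void_entry -> halt_line), but O(void_entry) is not derivable from the premises (the permission P(void_entry) asserts only ¬O(¬void_entry), not O(void_entry)), so it does not yield O(halt_line).
No other premise forces O(halt_line). An ideal world satisfying every premise can still have halt_line false, so O(halt_line) is not derivable.

No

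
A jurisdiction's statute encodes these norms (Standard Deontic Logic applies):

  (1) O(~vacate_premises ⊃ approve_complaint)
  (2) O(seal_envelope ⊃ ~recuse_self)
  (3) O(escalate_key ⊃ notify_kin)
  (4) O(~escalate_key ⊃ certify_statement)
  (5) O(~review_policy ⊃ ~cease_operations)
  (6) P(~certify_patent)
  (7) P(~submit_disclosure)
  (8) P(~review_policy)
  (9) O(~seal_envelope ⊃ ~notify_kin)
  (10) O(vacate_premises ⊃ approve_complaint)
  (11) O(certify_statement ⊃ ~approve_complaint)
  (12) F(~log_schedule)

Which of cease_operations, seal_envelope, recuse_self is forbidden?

Premises 1 and 10 cover both cases: O(~vacate_premises ⊃ approve_complaint) and O(vacate_premises ⊃ approve_complaint). Since ~vacate_premises ∨ vacate_premises is a tautology, O(approve_complaint) follows.
Premise 11, O(certify_statement ⊃ ~approve_complaint), contraposes to O(approve_complaint ⊃ ~certify_statement); with O(approve_complaint) we get O(~certify_statement).
Premise 4 is O(~escalate_key ⊃ certify_statement); contrapositively O(~certify_statement ⊃ escalate_key). Since O(~certify_statement) holds, K gives O(escalate_key).
Applying K to premise 3 (O(escalate_key ⊃ notify_kin)) and O(escalate_key) yields O(notify_kin).
Premise 9 is O(~seal_envelope ⊃ ~notify_kin); contrapositively O(notify_kin ⊃ seal_envelope). Since O(notify_kin) holds, K gives O(seal_envelope).
Premise 2 is O(seal_envelope ⊃ ~recuse_self); since O(seal_envelope), deontic closure gives O(~recuse_self).
So O(~recuse_self) holds, i.e. recuse_self is forbidden. None of the other listed options is forbidden under the premises.

recuse_self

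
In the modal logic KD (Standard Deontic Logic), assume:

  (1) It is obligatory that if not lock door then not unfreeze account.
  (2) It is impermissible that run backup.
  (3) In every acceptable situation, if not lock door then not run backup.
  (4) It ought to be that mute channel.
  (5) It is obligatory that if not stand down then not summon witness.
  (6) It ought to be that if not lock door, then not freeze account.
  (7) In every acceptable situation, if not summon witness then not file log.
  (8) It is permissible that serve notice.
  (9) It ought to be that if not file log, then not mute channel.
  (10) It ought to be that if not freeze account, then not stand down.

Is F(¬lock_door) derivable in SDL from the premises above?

Premise 4 states O(mute_channel) outright.
The contrapositive of premise 9 (O(¬file_log → ¬mute_channel)) is O(mute_channel → file_log), and O(mute_channel) is already established, so O(file_log).
The contrapositive of premise 7 (O(¬summon_witness → ¬file_log)) is O(file_log → summon_witness), and O(file_log) is already established, so O(summon_witness).
The contrapositive of premise 5 (O(¬stand_down → ¬summon_witness)) is O(summon_witness → stand_down), and O(summon_witness) is already established, so O(stand_down).
Premise 10 is O(¬freeze_account → ¬stand_down); contrapositively O(stand_down → freeze_account). Since O(stand_down) holds, K gives O(freeze_account).
Premise 6, O(¬lock_door → ¬freeze_account), contraposes to O(freeze_account → lock_door); with O(freeze_account) we get O(lock_door).
Premises 1, 2, 3, 8 do not contribute to this derivation.
So O(lock_door) holds, i.e. F(¬lock_door). The claim follows.

Yes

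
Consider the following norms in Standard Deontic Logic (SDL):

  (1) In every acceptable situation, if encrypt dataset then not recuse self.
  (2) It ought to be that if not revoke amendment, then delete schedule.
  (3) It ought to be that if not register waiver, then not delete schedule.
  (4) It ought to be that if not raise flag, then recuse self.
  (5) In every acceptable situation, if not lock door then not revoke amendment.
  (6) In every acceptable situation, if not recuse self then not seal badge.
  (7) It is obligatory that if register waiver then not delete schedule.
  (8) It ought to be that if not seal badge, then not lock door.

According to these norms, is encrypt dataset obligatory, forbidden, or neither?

Forbidden

By case analysis on ¬register_waiver: premise 3 gives O(¬register_waiver → ¬delete_schedule) and premise 7 gives O(register_waiver → ¬delete_schedule), so O(¬delete_schedule) either way.
The contrapositive of premise 2 (O(¬revoke_amendment → delete_schedule)) is O(¬delete_schedule → revoke_amendment), and O(¬delete_schedule) is already established, so O(revoke_amendment).
Premise 5, O(¬lock_door → ¬revoke_amendment), contraposes to O(revoke_amendment → lock_door); with O(revoke_amendment) we get O(lock_door).
The contrapositive of premise 8 (O(¬seal_badge → ¬lock_door)) is O(lock_door → seal_badge), and O(lock_door) is already established, so O(seal_badge).
Premise 6, O(¬recuse_self → ¬seal_badge), contraposes to O(seal_badge → recuse_self); with O(seal_badge) we get O(recuse_self).
The contrapositive of premise 1 (O(encrypt_dataset → ¬recuse_self)) is O(recuse_self → ¬encrypt_dataset), and O(recuse_self) is already established, so O(¬encrypt_dataset).
Premise 4 does not contribute to this derivation.
Thus O(¬encrypt_dataset), which is F(encrypt_dataset): encrypt_dataset is forbidden.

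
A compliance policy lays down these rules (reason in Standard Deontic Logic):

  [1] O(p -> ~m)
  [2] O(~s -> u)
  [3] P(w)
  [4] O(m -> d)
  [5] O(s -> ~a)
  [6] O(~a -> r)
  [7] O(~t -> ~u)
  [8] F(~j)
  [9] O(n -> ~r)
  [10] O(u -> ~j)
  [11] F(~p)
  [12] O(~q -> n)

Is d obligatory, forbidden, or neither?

Neither

Premise 4 is O(m -> d), but O(m) is not derivable from the premises, so it does not yield O(d).
No premise or chain of K-axiom applications forces O(d), and none forces O(~d). So d is neither obligatory nor forbidden under these norms.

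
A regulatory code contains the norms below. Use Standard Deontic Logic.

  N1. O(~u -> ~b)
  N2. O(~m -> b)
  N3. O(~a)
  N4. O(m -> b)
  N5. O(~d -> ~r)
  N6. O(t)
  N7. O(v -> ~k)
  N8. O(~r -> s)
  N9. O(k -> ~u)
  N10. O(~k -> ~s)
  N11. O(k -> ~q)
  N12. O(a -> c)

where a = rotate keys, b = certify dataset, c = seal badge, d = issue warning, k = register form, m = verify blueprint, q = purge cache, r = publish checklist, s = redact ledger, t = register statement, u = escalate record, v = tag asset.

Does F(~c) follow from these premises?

No

Premise 12 is O(a -> c), but O(a) is not derivable from the premises, so it does not yield O(c).
No other premise forces O(c). An ideal world satisfying every premise can still have ~c true, so F(~c) is not derivable.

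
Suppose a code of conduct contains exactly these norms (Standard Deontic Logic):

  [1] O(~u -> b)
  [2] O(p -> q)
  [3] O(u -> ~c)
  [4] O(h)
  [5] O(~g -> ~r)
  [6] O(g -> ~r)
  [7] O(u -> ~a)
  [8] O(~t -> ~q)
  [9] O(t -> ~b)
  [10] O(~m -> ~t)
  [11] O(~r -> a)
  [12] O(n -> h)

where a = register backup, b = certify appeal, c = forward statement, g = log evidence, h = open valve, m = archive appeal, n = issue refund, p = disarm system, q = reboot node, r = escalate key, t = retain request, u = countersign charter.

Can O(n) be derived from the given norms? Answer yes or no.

No

Premise 12 is O(n -> h); even if O(h) held, inferring O(n) would be affirming the consequent — invalid.
No other premise forces O(n). An ideal world satisfying every premise can still have n false, so O(n) is not derivable.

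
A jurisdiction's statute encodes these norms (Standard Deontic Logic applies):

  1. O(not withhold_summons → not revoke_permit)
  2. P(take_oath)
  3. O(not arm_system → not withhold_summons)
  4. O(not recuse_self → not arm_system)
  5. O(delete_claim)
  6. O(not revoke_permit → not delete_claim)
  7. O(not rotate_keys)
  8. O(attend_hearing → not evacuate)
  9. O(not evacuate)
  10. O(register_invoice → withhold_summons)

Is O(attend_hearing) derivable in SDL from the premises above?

No

Premise 8 is O(attend_hearing → not evacuate); even if O(not evacuate) held, inferring O(attend_hearing) would be affirming the consequent — invalid.
No other premise forces O(attend_hearing). An ideal world satisfying every premise can still have attend_hearing false, so O(attend_hearing) is not derivable.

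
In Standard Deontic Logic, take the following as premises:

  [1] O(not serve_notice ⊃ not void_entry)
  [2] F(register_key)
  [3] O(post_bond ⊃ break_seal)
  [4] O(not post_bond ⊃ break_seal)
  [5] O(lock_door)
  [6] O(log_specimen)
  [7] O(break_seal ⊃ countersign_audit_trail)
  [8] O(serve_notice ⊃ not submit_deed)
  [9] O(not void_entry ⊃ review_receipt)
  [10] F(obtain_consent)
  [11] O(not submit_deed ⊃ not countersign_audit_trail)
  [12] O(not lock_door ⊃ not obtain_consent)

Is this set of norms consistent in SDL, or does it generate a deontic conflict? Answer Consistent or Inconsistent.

Consistent

Premise 12 is O(not lock_door ⊃ not obtain_consent); even if O(not obtain_consent) held, inferring O(not lock_door) would be affirming the consequent — invalid.
So O(not lock_door) is not derivable, and the apparent clash with O(lock_door) does not arise.
A world satisfying every obligation exists (e.g. break_seal=true, countersign_audit_trail=true, lock_door=true, log_specimen=true, obtain_consent=false, post_bond=false, register_key=false, review_receipt=true, serve_notice=false, submit_deed=true, void_entry=false); no atom is both obligatory and forbidden, so the set is consistent.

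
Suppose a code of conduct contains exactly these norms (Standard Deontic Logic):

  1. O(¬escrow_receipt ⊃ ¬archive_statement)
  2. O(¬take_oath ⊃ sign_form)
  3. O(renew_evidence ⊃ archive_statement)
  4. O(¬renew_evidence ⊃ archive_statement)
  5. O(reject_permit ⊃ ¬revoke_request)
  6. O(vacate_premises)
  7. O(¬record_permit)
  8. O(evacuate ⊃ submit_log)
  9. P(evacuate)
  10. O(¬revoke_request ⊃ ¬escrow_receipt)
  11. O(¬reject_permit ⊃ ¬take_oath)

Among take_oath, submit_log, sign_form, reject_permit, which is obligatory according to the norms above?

sign_form

Premises 4 and 3 cover both cases: O(¬renew_evidence ⊃ archive_statement) and O(renew_evidence ⊃ archive_statement). Since ¬renew_evidence ∨ renew_evidence is a tautology, O(archive_statement) follows.
Premise 1, O(¬escrow_receipt ⊃ ¬archive_statement), contraposes to O(archive_statement ⊃ escrow_receipt); with O(archive_statement) we get O(escrow_receipt).
Premise 10, O(¬revoke_request ⊃ ¬escrow_receipt), contraposes to O(escrow_receipt ⊃ revoke_request); with O(escrow_receipt) we get O(revoke_request).
The contrapositive of premise 5 (O(reject_permit ⊃ ¬revoke_request)) is O(revoke_request ⊃ ¬reject_permit), and O(revoke_request) is already established, so O(¬reject_permit).
With premise 11, O(¬reject_permit ⊃ ¬take_oath), the K-axiom yields O(¬take_oath).
Premise 2 is O(¬take_oath ⊃ sign_form); since O(¬take_oath), deontic closure gives O(sign_form).
So O(sign_form) holds — sign_form is obligatory. None of the other listed options is made obligatory by any chain of premises.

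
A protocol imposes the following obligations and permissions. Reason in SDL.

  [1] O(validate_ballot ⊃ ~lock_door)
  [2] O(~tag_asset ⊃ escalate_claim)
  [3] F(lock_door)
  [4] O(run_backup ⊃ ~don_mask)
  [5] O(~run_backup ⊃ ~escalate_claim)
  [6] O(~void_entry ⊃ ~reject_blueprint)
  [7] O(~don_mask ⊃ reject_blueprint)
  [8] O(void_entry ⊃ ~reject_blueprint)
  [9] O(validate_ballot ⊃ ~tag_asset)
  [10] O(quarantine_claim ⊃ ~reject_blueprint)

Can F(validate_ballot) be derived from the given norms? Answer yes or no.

Yes

Premises 6 and 8 cover both cases: O(~void_entry ⊃ ~reject_blueprint) and O(void_entry ⊃ ~reject_blueprint). Since ~void_entry ∨ void_entry is a tautology, O(~reject_blueprint) follows.
Premise 7, O(~don_mask ⊃ reject_blueprint), contraposes to O(~reject_blueprint ⊃ don_mask); with O(~reject_blueprint) we get O(don_mask).
Premise 4 is O(run_backup ⊃ ~don_mask); contrapositively O(don_mask ⊃ ~run_backup). Since O(don_mask) holds, K gives O(~run_backup).
With premise 5, O(~run_backup ⊃ ~escalate_claim), the K-axiom yields O(~escalate_claim).
The contrapositive of premise 2 (O(~tag_asset ⊃ escalate_claim)) is O(~escalate_claim ⊃ tag_asset), and O(~escalate_claim) is already established, so O(tag_asset).
Premise 9, O(validate_ballot ⊃ ~tag_asset), contraposes to O(tag_asset ⊃ ~validate_ballot); with O(tag_asset) we get O(~validate_ballot).
Premises 1, 3, 10 do not contribute to this derivation.
So O(~validate_ballot) holds, i.e. F(validate_ballot). The claim follows.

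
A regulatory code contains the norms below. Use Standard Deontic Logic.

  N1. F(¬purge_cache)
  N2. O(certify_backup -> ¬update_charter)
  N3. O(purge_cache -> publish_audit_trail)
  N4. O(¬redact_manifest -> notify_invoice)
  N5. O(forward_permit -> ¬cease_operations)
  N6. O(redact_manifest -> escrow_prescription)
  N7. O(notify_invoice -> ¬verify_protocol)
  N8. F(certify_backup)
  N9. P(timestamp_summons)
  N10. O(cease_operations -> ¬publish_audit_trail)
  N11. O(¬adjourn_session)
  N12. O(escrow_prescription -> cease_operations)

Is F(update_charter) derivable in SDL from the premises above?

Premise 2 is O(certify_backup -> ¬update_charter), but O(certify_backup) is not derivable from the premises, so it does not yield O(¬update_charter).
No other premise forces O(¬update_charter). An ideal world satisfying every premise can still have update_charter true, so F(update_charter) is not derivable.

No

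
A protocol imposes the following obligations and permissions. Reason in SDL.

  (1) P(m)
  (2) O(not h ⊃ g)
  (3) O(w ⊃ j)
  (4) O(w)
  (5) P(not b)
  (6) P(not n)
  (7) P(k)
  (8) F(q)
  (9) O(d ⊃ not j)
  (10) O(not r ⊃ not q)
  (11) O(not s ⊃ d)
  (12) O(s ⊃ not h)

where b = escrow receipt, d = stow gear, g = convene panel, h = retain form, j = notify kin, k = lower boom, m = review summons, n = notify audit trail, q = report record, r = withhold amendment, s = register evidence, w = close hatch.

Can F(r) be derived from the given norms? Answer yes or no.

Premise 10 is O(not r ⊃ not q); even if O(not q) held, inferring O(not r) would be affirming the consequent — invalid.
No other premise forces O(not r). An ideal world satisfying every premise can still have r true, so F(r) is not derivable.

No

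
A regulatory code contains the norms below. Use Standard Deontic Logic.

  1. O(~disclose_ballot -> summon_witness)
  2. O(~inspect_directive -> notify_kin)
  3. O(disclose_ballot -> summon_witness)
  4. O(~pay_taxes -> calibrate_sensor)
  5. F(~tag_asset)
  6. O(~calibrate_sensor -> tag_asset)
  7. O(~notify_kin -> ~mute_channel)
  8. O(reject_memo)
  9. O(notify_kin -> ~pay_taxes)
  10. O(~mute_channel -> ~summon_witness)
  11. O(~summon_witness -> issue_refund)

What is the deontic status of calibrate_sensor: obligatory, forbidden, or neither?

By case analysis on disclose_ballot: premise 3 gives O(disclose_ballot -> summon_witness) and premise 1 gives O(~disclose_ballot -> summon_witness), so O(summon_witness) either way.
Premise 10, O(~mute_channel -> ~summon_witness), contraposes to O(summon_witness -> mute_channel); with O(summon_witness) we get O(mute_channel).
Premise 7, O(~notify_kin -> ~mute_channel), contraposes to O(mute_channel -> notify_kin); with O(mute_channel) we get O(notify_kin).
Premise 9 is O(notify_kin -> ~pay_taxes); since O(notify_kin), deontic closure gives O(~pay_taxes).
Premise 4 is O(~pay_taxes -> calibrate_sensor); since O(~pay_taxes), deontic closure gives O(calibrate_sensor).
Premises 2, 5, 6, 8, 11 do not contribute to this derivation.
Hence calibrate_sensor is obligatory.

Obligatory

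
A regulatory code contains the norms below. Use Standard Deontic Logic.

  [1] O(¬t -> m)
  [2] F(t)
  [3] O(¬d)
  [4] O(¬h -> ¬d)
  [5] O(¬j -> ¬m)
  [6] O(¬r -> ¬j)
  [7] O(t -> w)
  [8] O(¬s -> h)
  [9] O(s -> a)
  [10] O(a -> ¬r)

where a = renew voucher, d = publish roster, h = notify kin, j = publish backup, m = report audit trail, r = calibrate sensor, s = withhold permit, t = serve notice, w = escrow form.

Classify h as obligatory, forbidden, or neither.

Obligatory

Premise 2 is F(t), i.e. O(¬t).
Applying K to premise 1 (O(¬t -> m)) and O(¬t) yields O(m).
Premise 5 is O(¬j -> ¬m); contrapositively O(m -> j). Since O(m) holds, K gives O(j).
The contrapositive of premise 6 (O(¬r -> ¬j)) is O(j -> r), and O(j) is already established, so O(r).
Premise 10 is O(a -> ¬r); contrapositively O(r -> ¬a). Since O(r) holds, K gives O(¬a).
The contrapositive of premise 9 (O(s -> a)) is O(¬a -> ¬s), and O(¬a) is already established, so O(¬s).
From O(¬s) and premise 8, O(¬s -> h), we obtain O(h).
Premises 3, 4, 7 do not contribute to this derivation.
Hence h is obligatory.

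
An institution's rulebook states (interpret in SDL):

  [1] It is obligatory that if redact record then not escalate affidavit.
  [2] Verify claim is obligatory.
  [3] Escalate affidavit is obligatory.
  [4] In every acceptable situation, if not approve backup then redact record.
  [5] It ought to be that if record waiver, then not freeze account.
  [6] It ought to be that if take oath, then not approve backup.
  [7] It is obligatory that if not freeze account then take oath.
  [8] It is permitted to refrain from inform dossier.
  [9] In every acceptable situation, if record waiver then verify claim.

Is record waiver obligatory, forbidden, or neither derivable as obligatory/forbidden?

Forbidden

From premise 3 we have O(escalate_affidavit).
Premise 1, O(redact_record → ¬escalate_affidavit), contraposes to O(escalate_affidavit → ¬redact_record); with O(escalate_affidavit) we get O(¬redact_record).
The contrapositive of premise 4 (O(¬approve_backup → redact_record)) is O(¬redact_record → approve_backup), and O(¬redact_record) is already established, so O(approve_backup).
The contrapositive of premise 6 (O(take_oath → ¬approve_backup)) is O(approve_backup → ¬take_oath), and O(approve_backup) is already established, so O(¬take_oath).
The contrapositive of premise 7 (O(¬freeze_account → take_oath)) is O(¬take_oath → freeze_account), and O(¬take_oath) is already established, so O(freeze_account).
Premise 5 is O(record_waiver → ¬freeze_account); contrapositively O(freeze_account → ¬record_waiver). Since O(freeze_account) holds, K gives O(¬record_waiver).
Premises 2, 8, 9 do not contribute to this derivation.
Thus O(¬record_waiver), which is F(record_waiver): record_waiver is forbidden.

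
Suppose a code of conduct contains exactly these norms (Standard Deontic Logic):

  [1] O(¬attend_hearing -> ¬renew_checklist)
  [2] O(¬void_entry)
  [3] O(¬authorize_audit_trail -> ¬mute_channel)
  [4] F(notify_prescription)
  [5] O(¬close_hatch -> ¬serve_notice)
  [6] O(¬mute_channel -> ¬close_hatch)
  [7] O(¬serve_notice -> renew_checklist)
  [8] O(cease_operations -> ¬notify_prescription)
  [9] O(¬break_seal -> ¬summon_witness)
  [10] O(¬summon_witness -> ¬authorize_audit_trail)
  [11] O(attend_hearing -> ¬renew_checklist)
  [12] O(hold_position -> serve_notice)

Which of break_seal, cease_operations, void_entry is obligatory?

break_seal

Premises 1 and 11 are O(¬attend_hearing -> ¬renew_checklist) and O(attend_hearing -> ¬renew_checklist); every ideal world satisfies ¬attend_hearing or attend_hearing, so in either case ¬renew_checklist holds — hence O(¬renew_checklist).
The contrapositive of premise 7 (O(¬serve_notice -> renew_checklist)) is O(¬renew_checklist -> serve_notice), and O(¬renew_checklist) is already established, so O(serve_notice).
The contrapositive of premise 5 (O(¬close_hatch -> ¬serve_notice)) is O(serve_notice -> close_hatch), and O(serve_notice) is already established, so O(close_hatch).
Premise 6 is O(¬mute_channel -> ¬close_hatch); contrapositively O(close_hatch -> mute_channel). Since O(close_hatch) holds, K gives O(mute_channel).
Premise 3, O(¬authorize_audit_trail -> ¬mute_channel), contraposes to O(mute_channel -> authorize_audit_trail); with O(mute_channel) we get O(authorize_audit_trail).
Premise 10, O(¬summon_witness -> ¬authorize_audit_trail), contraposes to O(authorize_audit_trail -> summon_witness); with O(authorize_audit_trail) we get O(summon_witness).
The contrapositive of premise 9 (O(¬break_seal -> ¬summon_witness)) is O(summon_witness -> break_seal), and O(summon_witness) is already established, so O(break_seal).
So O(break_seal) holds — break_seal is obligatory. None of the other listed options is made obligatory by any chain of premises.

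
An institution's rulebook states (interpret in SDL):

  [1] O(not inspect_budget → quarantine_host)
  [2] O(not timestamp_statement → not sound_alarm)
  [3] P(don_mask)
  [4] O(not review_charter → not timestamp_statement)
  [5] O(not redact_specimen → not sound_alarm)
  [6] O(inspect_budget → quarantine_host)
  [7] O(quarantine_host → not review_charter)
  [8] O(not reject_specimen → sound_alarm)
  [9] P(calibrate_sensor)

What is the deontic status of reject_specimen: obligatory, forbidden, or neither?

Obligatory

Premises 6 and 1 are O(inspect_budget → quarantine_host) and O(not inspect_budget → quarantine_host); every ideal world satisfies inspect_budget or not inspect_budget, so in either case quarantine_host holds — hence O(quarantine_host).
With premise 7, O(quarantine_host → not review_charter), the K-axiom yields O(not review_charter).
Premise 4 is O(not review_charter → not timestamp_statement); since O(not review_charter), deontic closure gives O(not timestamp_statement).
With premise 2, O(not timestamp_statement → not sound_alarm), the K-axiom yields O(not sound_alarm).
Premise 8, O(not reject_specimen → sound_alarm), contraposes to O(not sound_alarm → reject_specimen); with O(not sound_alarm) we get O(reject_specimen).
Premises 3, 5, 9 do not contribute to this derivation.
Hence reject_specimen is obligatory.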